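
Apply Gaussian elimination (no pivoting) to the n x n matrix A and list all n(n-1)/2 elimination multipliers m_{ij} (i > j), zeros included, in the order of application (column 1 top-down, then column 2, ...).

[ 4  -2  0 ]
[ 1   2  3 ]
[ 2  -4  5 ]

multipliers: 1/4, 1/2, -6/5

Forward elimination:
R2 <- R2 - (1/4)*R1:  [   0  5/2    3 ]
R3 <- R3 - (1/2)*R1:  [  0  -3   5 ]
R3 <- R3 - (-6/5)*R2:  [    0     0  43/5 ]
Multipliers (in order of application): m_{21} = 1/4, m_{31} = 1/2, m_{32} = -6/5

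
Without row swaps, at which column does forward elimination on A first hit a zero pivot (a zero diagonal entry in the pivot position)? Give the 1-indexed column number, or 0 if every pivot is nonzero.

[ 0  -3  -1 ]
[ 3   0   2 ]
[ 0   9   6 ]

first zero-pivot column = 1

Naive forward elimination:
Pivot entry (1,1) is zero but row 2 has 3 in column 1 -> naive elimination stops; a row interchange (e.g. R1 <-> R2) would be required here.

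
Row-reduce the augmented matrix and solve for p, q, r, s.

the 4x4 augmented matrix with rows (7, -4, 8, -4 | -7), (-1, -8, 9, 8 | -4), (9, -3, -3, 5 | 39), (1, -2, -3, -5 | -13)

Forward elimination on [A|b]:
R2 <- R2 - (-1/7)*R1:  [     0  -60/7   71/7   52/7     -5 ]
R3 <- R3 - (9/7)*R1:  [     0   15/7  -93/7   71/7     48 ]
R4 <- R4 - (1/7)*R1:  [     0  -10/7  -29/7  -31/7    -12 ]
R3 <- R3 - (-1/4)*R2:  [     0      0  -43/4     12  187/4 ]
R4 <- R4 - (1/6)*R2:  [     0      0  -35/6  -17/3  -67/6 ]
R4 <- R4 - (70/129)*R3:  [         0          0          0  -1571/129   -1571/43 ]
Row echelon form:
[ 7     -4      8         -4  |        -7 ]
[ 0  -60/7   71/7       52/7  |        -5 ]
[ 0      0  -43/4         12  |     187/4 ]
[ 0      0      0  -1571/129  |  -1571/43 ]
Back-substitution:
s = (-1571/43) / (-1571/129) = 3
r = (187/4 - (12)*(3)) / (-43/4) = -1
q = (-5 - (71/7)*(-1) - (52/7)*(3)) / (-60/7) = 2
p = (-7 - (-4)*(2) - (8)*(-1) - (-4)*(3)) / 7 = 3

(3, 2, -1, 3)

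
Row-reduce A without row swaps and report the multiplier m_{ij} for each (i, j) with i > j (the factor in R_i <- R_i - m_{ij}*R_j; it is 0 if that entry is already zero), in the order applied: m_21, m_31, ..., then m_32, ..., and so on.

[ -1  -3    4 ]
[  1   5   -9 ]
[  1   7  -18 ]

Forward elimination:
R2 <- R2 - (-1)*R1:  [  0   2  -5 ]
R3 <- R3 - (-1)*R1:  [   0    4  -14 ]
R3 <- R3 - (2)*R2:  [  0   0  -4 ]
Multipliers (in order of application): m_{21} = -1, m_{31} = -1, m_{32} = 2

multipliers: -1, -1, 2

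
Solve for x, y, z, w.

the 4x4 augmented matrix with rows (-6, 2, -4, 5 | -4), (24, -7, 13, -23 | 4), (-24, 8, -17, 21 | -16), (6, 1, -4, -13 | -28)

(1, 0, 2, 2)

Forward elimination on [A|b]:
R2 <- R2 - (-4)*R1:  [   0    1   -3   -3  -12 ]
R3 <- R3 - (4)*R1:  [  0   0  -1   1   0 ]
R4 <- R4 - (-1)*R1:  [   0    3   -8   -8  -32 ]
R4 <- R4 - (3)*R2:  [ 0  0  1  1  4 ]
R4 <- R4 - (-1)*R3:  [ 0  0  0  2  4 ]
Row echelon form:
[ -6  2  -4   5  |   -4 ]
[  0  1  -3  -3  |  -12 ]
[  0  0  -1   1  |    0 ]
[  0  0   0   2  |    4 ]
Back-substitution:
w = (4) / 2 = 2
z = (0 - (1)*(2)) / -1 = 2
y = (-12 - (-3)*(2) - (-3)*(2)) / 1 = 0
x = (-4 - (2)*(0) - (-4)*(2) - (5)*(2)) / -6 = 1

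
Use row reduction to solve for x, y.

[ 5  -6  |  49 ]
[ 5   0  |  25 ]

(5, -4)

Forward elimination on [A|b]:
R2 <- R2 - (1)*R1:  [   0    6  -24 ]
Row echelon form:
[ 5  -6  |   49 ]
[ 0   6  |  -24 ]
Back-substitution:
y = (-24) / 6 = -4
x = (49 - (-6)*(-4)) / 5 = 5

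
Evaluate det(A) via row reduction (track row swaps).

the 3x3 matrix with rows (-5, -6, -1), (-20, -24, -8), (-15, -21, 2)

Forward elimination:
R2 <- R2 - (4)*R1:  [  0   0  -4 ]
R3 <- R3 - (3)*R1:  [  0  -3   5 ]
R2 <-> R3   (pivot in column 2 was zero)
[ -5  -6  -1 ]
[  0  -3   5 ]
[  0   0  -4 ]
Upper-triangular form:
[ -5  -6  -1 ]
[  0  -3   5 ]
[  0   0  -4 ]
det(A) = (-1)^1 * (-5) * (-3) * (-4) = 60  (1 row swap -> sign -1)

det(A) = 60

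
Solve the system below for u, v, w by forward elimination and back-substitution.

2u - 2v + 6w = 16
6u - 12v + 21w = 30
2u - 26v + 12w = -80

Forward elimination on [A|b]:
R2 <- R2 - (3)*R1:  [   0   -6    3  -18 ]
R3 <- R3 - (1)*R1:  [   0  -24    6  -96 ]
R3 <- R3 - (4)*R2:  [   0    0   -6  -24 ]
Row echelon form:
[ 2  -2   6  |   16 ]
[ 0  -6   3  |  -18 ]
[ 0   0  -6  |  -24 ]
Back-substitution:
w = (-24) / -6 = 4
v = (-18 - (3)*(4)) / -6 = 5
u = (16 - (-2)*(5) - (6)*(4)) / 2 = 1

(1, 5, 4)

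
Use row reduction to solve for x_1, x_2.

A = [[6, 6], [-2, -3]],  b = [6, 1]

Forward elimination on [A|b]:
R2 <- R2 - (-1/3)*R1:  [  0  -1   3 ]
Row echelon form:
[ 6   6  |  6 ]
[ 0  -1  |  3 ]
Back-substitution:
x_2 = (3) / -1 = -3
x_1 = (6 - (6)*(-3)) / 6 = 4

(4, -3)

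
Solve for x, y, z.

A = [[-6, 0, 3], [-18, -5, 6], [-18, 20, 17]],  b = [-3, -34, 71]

(3, 2, 5)

Forward elimination on [A|b]:
R2 <- R2 - (3)*R1:  [   0   -5   -3  -25 ]
R3 <- R3 - (3)*R1:  [  0  20   8  80 ]
R3 <- R3 - (-4)*R2:  [   0    0   -4  -20 ]
Row echelon form:
[ -6   0   3  |   -3 ]
[  0  -5  -3  |  -25 ]
[  0   0  -4  |  -20 ]
Back-substitution:
z = (-20) / -4 = 5
y = (-25 - (-3)*(5)) / -5 = 2
x = (-3 - (3)*(5)) / -6 = 3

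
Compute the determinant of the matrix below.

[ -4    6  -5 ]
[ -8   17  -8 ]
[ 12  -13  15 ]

det(A) = 40

Forward elimination:
R2 <- R2 - (2)*R1:  [ 0  5  2 ]
R3 <- R3 - (-3)*R1:  [ 0  5  0 ]
R3 <- R3 - (1)*R2:  [  0   0  -2 ]
Upper-triangular form:
[ -4  6  -5 ]
[  0  5   2 ]
[  0  0  -2 ]
det(A) = (-1)^0 * (-4) * (5) * (-2) = 40  (0 row swaps -> sign +1)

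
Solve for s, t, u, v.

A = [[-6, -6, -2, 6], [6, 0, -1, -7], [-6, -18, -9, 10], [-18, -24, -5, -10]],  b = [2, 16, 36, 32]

Forward elimination on [A|b]:
R2 <- R2 - (-1)*R1:  [  0  -6  -3  -1  18 ]
R3 <- R3 - (1)*R1:  [   0  -12   -7    4   34 ]
R4 <- R4 - (3)*R1:  [   0   -6    1  -28   26 ]
R3 <- R3 - (2)*R2:  [  0   0  -1   6  -2 ]
R4 <- R4 - (1)*R2:  [   0    0    4  -27    8 ]
R4 <- R4 - (-4)*R3:  [  0   0   0  -3   0 ]
Row echelon form:
[ -6  -6  -2   6  |   2 ]
[  0  -6  -3  -1  |  18 ]
[  0   0  -1   6  |  -2 ]
[  0   0   0  -3  |   0 ]
Back-substitution:
v = (0) / -3 = 0
u = (-2 - (6)*(0)) / -1 = 2
t = (18 - (-3)*(2) - (-1)*(0)) / -6 = -4
s = (2 - (-6)*(-4) - (-2)*(2) - (6)*(0)) / -6 = 3

(3, -4, 2, 0)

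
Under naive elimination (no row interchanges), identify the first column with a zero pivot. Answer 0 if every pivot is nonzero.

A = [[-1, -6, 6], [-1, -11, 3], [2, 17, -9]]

first zero-pivot column = 3

Naive forward elimination:
R2 <- R2 - (1)*R1:  [  0  -5  -3 ]
R3 <- R3 - (-2)*R1:  [ 0  5  3 ]
R3 <- R3 - (-1)*R2:  [ 0  0  0 ]
Matrix at this point:
[ -1  -6   6 ]
[  0  -5  -3 ]
[  0   0   0 ]
Pivot entry (3,3) in the last row is zero and there are no rows below to swap with -> zero pivot in column 3 (A is singular).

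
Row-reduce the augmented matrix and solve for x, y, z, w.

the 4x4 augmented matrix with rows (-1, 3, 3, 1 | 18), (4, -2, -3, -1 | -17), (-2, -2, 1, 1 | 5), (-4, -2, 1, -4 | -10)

Forward elimination on [A|b]:
R2 <- R2 - (-4)*R1:  [  0  10   9   3  55 ]
R3 <- R3 - (2)*R1:  [   0   -8   -5   -1  -31 ]
R4 <- R4 - (4)*R1:  [   0  -14  -11   -8  -82 ]
R3 <- R3 - (-4/5)*R2:  [    0     0  11/5   7/5    13 ]
R4 <- R4 - (-7/5)*R2:  [     0      0    8/5  -19/5     -5 ]
R4 <- R4 - (8/11)*R3:  [       0        0        0   -53/11  -159/11 ]
Row echelon form:
[ -1   3     3       1  |       18 ]
[  0  10     9       3  |       55 ]
[  0   0  11/5     7/5  |       13 ]
[  0   0     0  -53/11  |  -159/11 ]
Back-substitution:
w = (-159/11) / (-53/11) = 3
z = (13 - (7/5)*(3)) / (11/5) = 4
y = (55 - (9)*(4) - (3)*(3)) / 10 = 1
x = (18 - (3)*(1) - (3)*(4) - (1)*(3)) / -1 = 0

(0, 1, 4, 3)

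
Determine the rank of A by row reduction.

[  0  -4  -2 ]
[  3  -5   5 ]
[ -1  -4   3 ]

Row reduction:
R1 <-> R2   (pivot in column 1 was zero)
[  3  -5   5 ]
[  0  -4  -2 ]
[ -1  -4   3 ]
R3 <- R3 - (-1/3)*R1:  [     0  -17/3   14/3 ]
R3 <- R3 - (17/12)*R2:  [    0     0  15/2 ]
Row echelon form:
[ 3  -5     5 ]
[ 0  -4    -2 ]
[ 0   0  15/2 ]
Nonzero rows / pivot columns: 3

rank(A) = 3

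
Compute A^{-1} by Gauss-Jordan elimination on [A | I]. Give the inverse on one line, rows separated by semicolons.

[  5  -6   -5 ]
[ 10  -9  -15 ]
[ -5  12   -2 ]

Gauss-Jordan on [A | I]:
R1 <- (1/5)*R1:  [    1  -6/5    -1  |   1/5     0     0 ]
R2 <- R2 - (10)*R1:  [  0   3  -5  |  -2   1   0 ]
R3 <- R3 - (-5)*R1:  [  0   6  -7  |   1   0   1 ]
R2 <- (1/3)*R2:  [    0     1  -5/3  |  -2/3   1/3     0 ]
R1 <- R1 - (-6/5)*R2:  [    1     0    -3  |  -3/5   2/5     0 ]
R3 <- R3 - (6)*R2:  [  0   0   3  |   5  -2   1 ]
R3 <- (1/3)*R3:  [    0     0     1  |   5/3  -2/3   1/3 ]
R1 <- R1 - (-3)*R3:  [    1     0     0  |  22/5  -8/5     1 ]
R2 <- R2 - (-5/3)*R3:  [    0     1     0  |  19/9  -7/9   5/9 ]
Right block of [I | A^{-1}] is the inverse:
[ 22/5  -8/5    1 ]
[ 19/9  -7/9  5/9 ]
[  5/3  -2/3  1/3 ]

inverse = [22/5 -8/5 1; 19/9 -7/9 5/9; 5/3 -2/3 1/3]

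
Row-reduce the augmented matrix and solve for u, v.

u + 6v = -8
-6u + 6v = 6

(-2, -1)

Forward elimination on [A|b]:
R2 <- R2 - (-6)*R1:  [   0   42  -42 ]
Row echelon form:
[ 1   6  |   -8 ]
[ 0  42  |  -42 ]
Back-substitution:
v = (-42) / 42 = -1
u = (-8 - (6)*(-1)) / 1 = -2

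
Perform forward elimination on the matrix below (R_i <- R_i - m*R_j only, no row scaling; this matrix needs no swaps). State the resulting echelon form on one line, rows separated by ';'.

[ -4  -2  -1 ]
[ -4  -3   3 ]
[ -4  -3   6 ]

REF = [-4 -2 -1; 0 -1 4; 0 0 3]

Forward elimination:
R2 <- R2 - (1)*R1:  [  0  -1   4 ]
R3 <- R3 - (1)*R1:  [  0  -1   7 ]
R3 <- R3 - (1)*R2:  [ 0  0  3 ]
Row echelon form:
[ -4  -2  -1 ]
[  0  -1   4 ]
[  0   0   3 ]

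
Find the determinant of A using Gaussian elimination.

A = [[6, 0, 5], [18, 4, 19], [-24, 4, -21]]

det(A) = -120

Forward elimination:
R2 <- R2 - (3)*R1:  [ 0  4  4 ]
R3 <- R3 - (-4)*R1:  [  0   4  -1 ]
R3 <- R3 - (1)*R2:  [  0   0  -5 ]
Upper-triangular form:
[ 6  0   5 ]
[ 0  4   4 ]
[ 0  0  -5 ]
det(A) = (-1)^0 * (6) * (4) * (-5) = -120  (0 row swaps -> sign +1)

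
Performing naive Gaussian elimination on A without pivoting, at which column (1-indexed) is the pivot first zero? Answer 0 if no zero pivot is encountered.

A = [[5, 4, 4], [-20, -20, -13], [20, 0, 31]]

first zero-pivot column = 0

Naive forward elimination:
R2 <- R2 - (-4)*R1:  [  0  -4   3 ]
R3 <- R3 - (4)*R1:  [   0  -16   15 ]
R3 <- R3 - (4)*R2:  [ 0  0  3 ]
All pivots nonzero; naive elimination completes without hitting a zero pivot.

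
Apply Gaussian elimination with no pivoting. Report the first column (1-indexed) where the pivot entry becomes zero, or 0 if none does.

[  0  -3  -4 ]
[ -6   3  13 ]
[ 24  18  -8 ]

first zero-pivot column = 1

Naive forward elimination:
Pivot entry (1,1) is zero but row 2 has -6 in column 1 -> naive elimination stops; a row interchange (e.g. R1 <-> R2) would be required here.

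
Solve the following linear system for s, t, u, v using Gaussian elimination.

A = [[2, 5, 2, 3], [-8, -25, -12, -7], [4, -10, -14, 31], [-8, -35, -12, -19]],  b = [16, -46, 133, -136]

Forward elimination on [A|b]:
R2 <- R2 - (-4)*R1:  [  0  -5  -4   5  18 ]
R3 <- R3 - (2)*R1:  [   0  -20  -18   25  101 ]
R4 <- R4 - (-4)*R1:  [   0  -15   -4   -7  -72 ]
R3 <- R3 - (4)*R2:  [  0   0  -2   5  29 ]
R4 <- R4 - (3)*R2:  [    0     0     8   -22  -126 ]
R4 <- R4 - (-4)*R3:  [   0    0    0   -2  -10 ]
Row echelon form:
[ 2   5   2   3  |   16 ]
[ 0  -5  -4   5  |   18 ]
[ 0   0  -2   5  |   29 ]
[ 0   0   0  -2  |  -10 ]
Back-substitution:
v = (-10) / -2 = 5
u = (29 - (5)*(5)) / -2 = -2
t = (18 - (-4)*(-2) - (5)*(5)) / -5 = 3
s = (16 - (5)*(3) - (2)*(-2) - (3)*(5)) / 2 = -5

(-5, 3, -2, 5)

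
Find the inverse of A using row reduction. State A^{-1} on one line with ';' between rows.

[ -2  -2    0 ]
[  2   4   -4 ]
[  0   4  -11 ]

Gauss-Jordan on [A | I]:
R1 <- (1/-2)*R1:  [    1     1     0  |  -1/2     0     0 ]
R2 <- R2 - (2)*R1:  [  0   2  -4  |   1   1   0 ]
R2 <- (1/2)*R2:  [   0    1   -2  |  1/2  1/2    0 ]
R1 <- R1 - (1)*R2:  [    1     0     2  |    -1  -1/2     0 ]
R3 <- R3 - (4)*R2:  [  0   0  -3  |  -2  -2   1 ]
R3 <- (1/-3)*R3:  [    0     0     1  |   2/3   2/3  -1/3 ]
R1 <- R1 - (2)*R3:  [     1      0      0  |   -7/3  -11/6    2/3 ]
R2 <- R2 - (-2)*R3:  [    0     1     0  |  11/6  11/6  -2/3 ]
Right block of [I | A^{-1}] is the inverse:
[ -7/3  -11/6   2/3 ]
[ 11/6   11/6  -2/3 ]
[  2/3    2/3  -1/3 ]

inverse = [-7/3 -11/6 2/3; 11/6 11/6 -2/3; 2/3 2/3 -1/3]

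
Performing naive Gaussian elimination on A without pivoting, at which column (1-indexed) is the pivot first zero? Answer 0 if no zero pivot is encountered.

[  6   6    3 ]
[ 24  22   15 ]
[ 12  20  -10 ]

first zero-pivot column = 0

Naive forward elimination:
R2 <- R2 - (4)*R1:  [  0  -2   3 ]
R3 <- R3 - (2)*R1:  [   0    8  -16 ]
R3 <- R3 - (-4)*R2:  [  0   0  -4 ]
All pivots nonzero; naive elimination completes without hitting a zero pivot.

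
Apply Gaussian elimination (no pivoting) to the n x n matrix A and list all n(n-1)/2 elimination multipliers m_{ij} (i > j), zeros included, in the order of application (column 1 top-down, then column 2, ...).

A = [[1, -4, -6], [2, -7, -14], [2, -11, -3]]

multipliers: 2, 2, -3

Forward elimination:
R2 <- R2 - (2)*R1:  [  0   1  -2 ]
R3 <- R3 - (2)*R1:  [  0  -3   9 ]
R3 <- R3 - (-3)*R2:  [ 0  0  3 ]
Multipliers (in order of application): m_{21} = 2, m_{31} = 2, m_{32} = -3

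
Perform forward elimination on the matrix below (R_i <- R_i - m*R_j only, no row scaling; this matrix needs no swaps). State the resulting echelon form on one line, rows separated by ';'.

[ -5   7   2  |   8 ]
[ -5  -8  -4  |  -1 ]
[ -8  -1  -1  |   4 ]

Forward elimination:
R2 <- R2 - (1)*R1:  [   0  -15   -6   -9 ]
R3 <- R3 - (8/5)*R1:  [     0  -61/5  -21/5  -44/5 ]
R3 <- R3 - (61/75)*R2:  [      0       0   17/25  -37/25 ]
Row echelon form:
[ -5    7      2  |       8 ]
[  0  -15     -6  |      -9 ]
[  0    0  17/25  |  -37/25 ]

REF = [-5 7 2 8; 0 -15 -6 -9; 0 0 17/25 -37/25]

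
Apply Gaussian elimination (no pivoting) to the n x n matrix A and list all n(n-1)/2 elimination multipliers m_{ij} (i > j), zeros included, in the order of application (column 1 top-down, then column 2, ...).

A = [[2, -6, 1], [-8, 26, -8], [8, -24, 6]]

multipliers: -4, 4, 0

Forward elimination:
R2 <- R2 - (-4)*R1:  [  0   2  -4 ]
R3 <- R3 - (4)*R1:  [ 0  0  2 ]
R3: entry in column 2 is already 0 -> m_{32} = 0 (no row operation needed)
Multipliers (in order of application): m_{21} = -4, m_{31} = 4, m_{32} = 0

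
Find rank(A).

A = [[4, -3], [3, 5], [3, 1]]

Row reduction:
R2 <- R2 - (3/4)*R1:  [    0  29/4 ]
R3 <- R3 - (3/4)*R1:  [    0  13/4 ]
R3 <- R3 - (13/29)*R2:  [ 0  0 ]
Row echelon form:
[ 4    -3 ]
[ 0  29/4 ]
[ 0     0 ]
Nonzero rows / pivot columns: 2

rank(A) = 2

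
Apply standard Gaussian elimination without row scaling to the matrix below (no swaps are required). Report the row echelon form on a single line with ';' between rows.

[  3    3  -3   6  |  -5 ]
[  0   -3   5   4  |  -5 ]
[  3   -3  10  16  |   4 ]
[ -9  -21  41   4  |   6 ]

Forward elimination:
R3 <- R3 - (1)*R1:  [  0  -6  13  10   9 ]
R4 <- R4 - (-3)*R1:  [   0  -12   32   22   -9 ]
R3 <- R3 - (2)*R2:  [  0   0   3   2  19 ]
R4 <- R4 - (4)*R2:  [  0   0  12   6  11 ]
R4 <- R4 - (4)*R3:  [   0    0    0   -2  -65 ]
Row echelon form:
[ 3   3  -3   6  |   -5 ]
[ 0  -3   5   4  |   -5 ]
[ 0   0   3   2  |   19 ]
[ 0   0   0  -2  |  -65 ]

REF = [3 3 -3 6 -5; 0 -3 5 4 -5; 0 0 3 2 19; 0 0 0 -2 -65]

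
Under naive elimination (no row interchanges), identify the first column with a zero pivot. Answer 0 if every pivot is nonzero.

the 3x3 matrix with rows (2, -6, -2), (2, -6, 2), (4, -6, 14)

Naive forward elimination:
R2 <- R2 - (1)*R1:  [ 0  0  4 ]
R3 <- R3 - (2)*R1:  [  0   6  18 ]
Matrix at this point:
[ 2  -6  -2 ]
[ 0   0   4 ]
[ 0   6  18 ]
Pivot entry (2,2) is zero but row 3 has 6 in column 2 -> naive elimination stops; a row interchange (e.g. R2 <-> R3) would be required here.

first zero-pivot column = 2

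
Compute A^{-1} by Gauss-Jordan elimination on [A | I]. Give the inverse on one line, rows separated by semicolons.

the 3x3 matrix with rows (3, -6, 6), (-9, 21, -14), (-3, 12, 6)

inverse = [49/6 3 -7/6; 8/3 1 -1/3; -5/4 -1/2 1/4]

Gauss-Jordan on [A | I]:
R1 <- (1/3)*R1:  [   1   -2    2  |  1/3    0    0 ]
R2 <- R2 - (-9)*R1:  [ 0  3  4  |  3  1  0 ]
R3 <- R3 - (-3)*R1:  [  0   6  12  |   1   0   1 ]
R2 <- (1/3)*R2:  [   0    1  4/3  |    1  1/3    0 ]
R1 <- R1 - (-2)*R2:  [    1     0  14/3  |   7/3   2/3     0 ]
R3 <- R3 - (6)*R2:  [  0   0   4  |  -5  -2   1 ]
R3 <- (1/4)*R3:  [    0     0     1  |  -5/4  -1/2   1/4 ]
R1 <- R1 - (14/3)*R3:  [    1     0     0  |  49/6     3  -7/6 ]
R2 <- R2 - (4/3)*R3:  [    0     1     0  |   8/3     1  -1/3 ]
Right block of [I | A^{-1}] is the inverse:
[ 49/6     3  -7/6 ]
[  8/3     1  -1/3 ]
[ -5/4  -1/2   1/4 ]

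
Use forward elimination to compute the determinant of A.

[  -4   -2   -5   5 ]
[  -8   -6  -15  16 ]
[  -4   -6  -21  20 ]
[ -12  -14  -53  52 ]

det(A) = -192

Forward elimination:
R2 <- R2 - (2)*R1:  [  0  -2  -5   6 ]
R3 <- R3 - (1)*R1:  [   0   -4  -16   15 ]
R4 <- R4 - (3)*R1:  [   0   -8  -38   37 ]
R3 <- R3 - (2)*R2:  [  0   0  -6   3 ]
R4 <- R4 - (4)*R2:  [   0    0  -18   13 ]
R4 <- R4 - (3)*R3:  [ 0  0  0  4 ]
Upper-triangular form:
[ -4  -2  -5  5 ]
[  0  -2  -5  6 ]
[  0   0  -6  3 ]
[  0   0   0  4 ]
det(A) = (-1)^0 * (-4) * (-2) * (-6) * (4) = -192  (0 row swaps -> sign +1)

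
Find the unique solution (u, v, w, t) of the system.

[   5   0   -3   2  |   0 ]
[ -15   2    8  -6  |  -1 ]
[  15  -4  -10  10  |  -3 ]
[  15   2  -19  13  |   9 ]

Forward elimination on [A|b]:
R2 <- R2 - (-3)*R1:  [  0   2  -1   0  -1 ]
R3 <- R3 - (3)*R1:  [  0  -4  -1   4  -3 ]
R4 <- R4 - (3)*R1:  [   0    2  -10    7    9 ]
R3 <- R3 - (-2)*R2:  [  0   0  -3   4  -5 ]
R4 <- R4 - (1)*R2:  [  0   0  -9   7  10 ]
R4 <- R4 - (3)*R3:  [  0   0   0  -5  25 ]
Row echelon form:
[ 5  0  -3   2  |   0 ]
[ 0  2  -1   0  |  -1 ]
[ 0  0  -3   4  |  -5 ]
[ 0  0   0  -5  |  25 ]
Back-substitution:
t = (25) / -5 = -5
w = (-5 - (4)*(-5)) / -3 = -5
v = (-1 - (-1)*(-5)) / 2 = -3
u = (0 - (-3)*(-5) - (2)*(-5)) / 5 = -1

(-1, -3, -5, -5)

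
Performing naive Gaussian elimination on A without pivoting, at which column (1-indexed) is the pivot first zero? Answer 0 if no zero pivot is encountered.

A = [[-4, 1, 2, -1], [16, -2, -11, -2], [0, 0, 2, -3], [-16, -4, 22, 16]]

Naive forward elimination:
R2 <- R2 - (-4)*R1:  [  0   2  -3  -6 ]
R4 <- R4 - (4)*R1:  [  0  -8  14  20 ]
R4 <- R4 - (-4)*R2:  [  0   0   2  -4 ]
R4 <- R4 - (1)*R3:  [  0   0   0  -1 ]
All pivots nonzero; naive elimination completes without hitting a zero pivot.

first zero-pivot column = 0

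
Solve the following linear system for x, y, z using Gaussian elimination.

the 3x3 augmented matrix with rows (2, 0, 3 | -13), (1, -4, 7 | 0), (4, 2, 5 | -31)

(-5, -3, -1)

Forward elimination on [A|b]:
R2 <- R2 - (1/2)*R1:  [    0    -4  11/2  13/2 ]
R3 <- R3 - (2)*R1:  [  0   2  -1  -5 ]
R3 <- R3 - (-1/2)*R2:  [    0     0   7/4  -7/4 ]
Row echelon form:
[ 2   0     3  |   -13 ]
[ 0  -4  11/2  |  13/2 ]
[ 0   0   7/4  |  -7/4 ]
Back-substitution:
z = (-7/4) / (7/4) = -1
y = (13/2 - (11/2)*(-1)) / -4 = -3
x = (-13 - (3)*(-1)) / 2 = -5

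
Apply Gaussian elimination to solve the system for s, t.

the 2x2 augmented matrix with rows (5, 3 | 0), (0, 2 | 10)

Forward elimination on [A|b]:
Row echelon form:
[ 5  3  |   0 ]
[ 0  2  |  10 ]
Back-substitution:
t = (10) / 2 = 5
s = (0 - (3)*(5)) / 5 = -3

(-3, 5)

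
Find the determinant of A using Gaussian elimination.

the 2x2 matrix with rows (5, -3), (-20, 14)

Forward elimination:
R2 <- R2 - (-4)*R1:  [ 0  2 ]
Upper-triangular form:
[ 5  -3 ]
[ 0   2 ]
det(A) = (-1)^0 * (5) * (2) = 10  (0 row swaps -> sign +1)

det(A) = 10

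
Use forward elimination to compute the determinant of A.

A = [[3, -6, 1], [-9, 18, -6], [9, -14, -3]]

det(A) = 36

Forward elimination:
R2 <- R2 - (-3)*R1:  [  0   0  -3 ]
R3 <- R3 - (3)*R1:  [  0   4  -6 ]
R2 <-> R3   (pivot in column 2 was zero)
[ 3  -6   1 ]
[ 0   4  -6 ]
[ 0   0  -3 ]
Upper-triangular form:
[ 3  -6   1 ]
[ 0   4  -6 ]
[ 0   0  -3 ]
det(A) = (-1)^1 * (3) * (4) * (-3) = 36  (1 row swap -> sign -1)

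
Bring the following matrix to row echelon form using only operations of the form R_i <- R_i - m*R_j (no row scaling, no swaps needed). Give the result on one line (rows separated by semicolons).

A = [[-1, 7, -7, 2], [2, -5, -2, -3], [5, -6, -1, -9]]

REF = [-1 7 -7 2; 0 9 -16 1; 0 0 140/9 -20/9]

Forward elimination:
R2 <- R2 - (-2)*R1:  [   0    9  -16    1 ]
R3 <- R3 - (-5)*R1:  [   0   29  -36    1 ]
R3 <- R3 - (29/9)*R2:  [     0      0  140/9  -20/9 ]
Row echelon form:
[ -1  7     -7      2 ]
[  0  9    -16      1 ]
[  0  0  140/9  -20/9 ]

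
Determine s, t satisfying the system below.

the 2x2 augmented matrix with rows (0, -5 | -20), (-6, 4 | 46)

Forward elimination on [A|b]:
R1 <-> R2   (pivot in column 1 was zero)
[ -6   4   46 ]
[  0  -5  -20 ]
Row echelon form:
[ -6   4  |   46 ]
[  0  -5  |  -20 ]
Back-substitution:
t = (-20) / -5 = 4
s = (46 - (4)*(4)) / -6 = -5

(-5, 4)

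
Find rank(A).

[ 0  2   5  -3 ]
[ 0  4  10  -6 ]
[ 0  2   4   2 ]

rank(A) = 2

Row reduction:
R2 <- R2 - (2)*R1:  [ 0  0  0  0 ]
R3 <- R3 - (1)*R1:  [  0   0  -1   5 ]
R2 <-> R3   (pivot in column 3 was zero)
[ 0  2   5  -3 ]
[ 0  0  -1   5 ]
[ 0  0   0   0 ]
Row echelon form:
[ 0  2   5  -3 ]
[ 0  0  -1   5 ]
[ 0  0   0   0 ]
Nonzero rows / pivot columns: 2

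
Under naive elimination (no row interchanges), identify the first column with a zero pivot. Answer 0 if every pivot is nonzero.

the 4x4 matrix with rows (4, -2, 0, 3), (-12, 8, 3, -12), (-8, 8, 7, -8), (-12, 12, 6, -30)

Naive forward elimination:
R2 <- R2 - (-3)*R1:  [  0   2   3  -3 ]
R3 <- R3 - (-2)*R1:  [  0   4   7  -2 ]
R4 <- R4 - (-3)*R1:  [   0    6    6  -21 ]
R3 <- R3 - (2)*R2:  [ 0  0  1  4 ]
R4 <- R4 - (3)*R2:  [   0    0   -3  -12 ]
R4 <- R4 - (-3)*R3:  [ 0  0  0  0 ]
Matrix at this point:
[ 4  -2  0   3 ]
[ 0   2  3  -3 ]
[ 0   0  1   4 ]
[ 0   0  0   0 ]
Pivot entry (4,4) in the last row is zero and there are no rows below to swap with -> zero pivot in column 4 (A is singular).

first zero-pivot column = 4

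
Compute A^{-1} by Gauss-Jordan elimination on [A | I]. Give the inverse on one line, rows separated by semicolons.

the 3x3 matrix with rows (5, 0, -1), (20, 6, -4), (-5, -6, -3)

Gauss-Jordan on [A | I]:
R1 <- (1/5)*R1:  [    1     0  -1/5  |   1/5     0     0 ]
R2 <- R2 - (20)*R1:  [  0   6   0  |  -4   1   0 ]
R3 <- R3 - (-5)*R1:  [  0  -6  -4  |   1   0   1 ]
R2 <- (1/6)*R2:  [    0     1     0  |  -2/3   1/6     0 ]
R3 <- R3 - (-6)*R2:  [  0   0  -4  |  -3   1   1 ]
R3 <- (1/-4)*R3:  [    0     0     1  |   3/4  -1/4  -1/4 ]
R1 <- R1 - (-1/5)*R3:  [     1      0      0  |   7/20  -1/20  -1/20 ]
Right block of [I | A^{-1}] is the inverse:
[ 7/20  -1/20  -1/20 ]
[ -2/3    1/6      0 ]
[  3/4   -1/4   -1/4 ]

inverse = [7/20 -1/20 -1/20; -2/3 1/6 0; 3/4 -1/4 -1/4]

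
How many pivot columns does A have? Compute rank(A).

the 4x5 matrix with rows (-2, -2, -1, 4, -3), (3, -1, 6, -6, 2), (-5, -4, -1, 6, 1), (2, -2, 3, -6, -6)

rank(A) = 4

Row reduction:
R2 <- R2 - (-3/2)*R1:  [    0    -4   9/2     0  -5/2 ]
R3 <- R3 - (5/2)*R1:  [    0     1   3/2    -4  17/2 ]
R4 <- R4 - (-1)*R1:  [  0  -4   2  -2  -9 ]
R3 <- R3 - (-1/4)*R2:  [    0     0  21/8    -4  63/8 ]
R4 <- R4 - (1)*R2:  [     0      0   -5/2     -2  -13/2 ]
R4 <- R4 - (-20/21)*R3:  [       0        0        0  -122/21        1 ]
Row echelon form:
[ -2  -2    -1        4    -3 ]
[  0  -4   9/2        0  -5/2 ]
[  0   0  21/8       -4  63/8 ]
[  0   0     0  -122/21     1 ]
Nonzero rows / pivot columns: 4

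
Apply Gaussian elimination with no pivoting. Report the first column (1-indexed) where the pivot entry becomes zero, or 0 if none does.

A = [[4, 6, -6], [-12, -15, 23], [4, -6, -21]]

Naive forward elimination:
R2 <- R2 - (-3)*R1:  [ 0  3  5 ]
R3 <- R3 - (1)*R1:  [   0  -12  -15 ]
R3 <- R3 - (-4)*R2:  [ 0  0  5 ]
All pivots nonzero; naive elimination completes without hitting a zero pivot.

first zero-pivot column = 0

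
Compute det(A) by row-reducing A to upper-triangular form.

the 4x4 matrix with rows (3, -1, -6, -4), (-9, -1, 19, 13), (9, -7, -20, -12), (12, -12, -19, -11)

det(A) = 72

Forward elimination:
R2 <- R2 - (-3)*R1:  [  0  -4   1   1 ]
R3 <- R3 - (3)*R1:  [  0  -4  -2   0 ]
R4 <- R4 - (4)*R1:  [  0  -8   5   5 ]
R3 <- R3 - (1)*R2:  [  0   0  -3  -1 ]
R4 <- R4 - (2)*R2:  [ 0  0  3  3 ]
R4 <- R4 - (-1)*R3:  [ 0  0  0  2 ]
Upper-triangular form:
[ 3  -1  -6  -4 ]
[ 0  -4   1   1 ]
[ 0   0  -3  -1 ]
[ 0   0   0   2 ]
det(A) = (-1)^0 * (3) * (-4) * (-3) * (2) = 72  (0 row swaps -> sign +1)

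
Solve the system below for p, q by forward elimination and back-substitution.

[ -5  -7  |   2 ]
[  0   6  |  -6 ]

Forward elimination on [A|b]:
Row echelon form:
[ -5  -7  |   2 ]
[  0   6  |  -6 ]
Back-substitution:
q = (-6) / 6 = -1
p = (2 - (-7)*(-1)) / -5 = 1

(1, -1)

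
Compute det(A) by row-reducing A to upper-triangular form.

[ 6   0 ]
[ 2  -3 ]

Forward elimination:
R2 <- R2 - (1/3)*R1:  [  0  -3 ]
Upper-triangular form:
[ 6   0 ]
[ 0  -3 ]
det(A) = (-1)^0 * (6) * (-3) = -18  (0 row swaps -> sign +1)

det(A) = -18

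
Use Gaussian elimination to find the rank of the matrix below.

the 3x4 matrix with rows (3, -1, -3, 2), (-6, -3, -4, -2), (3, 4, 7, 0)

rank(A) = 2

Row reduction:
R2 <- R2 - (-2)*R1:  [   0   -5  -10    2 ]
R3 <- R3 - (1)*R1:  [  0   5  10  -2 ]
R3 <- R3 - (-1)*R2:  [ 0  0  0  0 ]
Row echelon form:
[ 3  -1   -3  2 ]
[ 0  -5  -10  2 ]
[ 0   0    0  0 ]
Nonzero rows / pivot columns: 2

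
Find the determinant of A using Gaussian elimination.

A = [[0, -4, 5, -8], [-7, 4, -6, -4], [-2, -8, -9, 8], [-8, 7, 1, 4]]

det(A) = 10312

Forward elimination:
R1 <-> R2   (pivot in column 1 was zero)
[ -7   4  -6  -4 ]
[  0  -4   5  -8 ]
[ -2  -8  -9   8 ]
[ -8   7   1   4 ]
R3 <- R3 - (2/7)*R1:  [     0  -64/7  -51/7   64/7 ]
R4 <- R4 - (8/7)*R1:  [    0  17/7  55/7  60/7 ]
R3 <- R3 - (16/7)*R2:  [      0       0  -131/7   192/7 ]
R4 <- R4 - (-17/28)*R2:  [      0       0  305/28    26/7 ]
R4 <- R4 - (-305/524)*R3:  [        0         0         0  2578/131 ]
Upper-triangular form:
[ -7   4      -6        -4 ]
[  0  -4       5        -8 ]
[  0   0  -131/7     192/7 ]
[  0   0       0  2578/131 ]
det(A) = (-1)^1 * (-7) * (-4) * (-131/7) * (2578/131) = 10312  (1 row swap -> sign -1)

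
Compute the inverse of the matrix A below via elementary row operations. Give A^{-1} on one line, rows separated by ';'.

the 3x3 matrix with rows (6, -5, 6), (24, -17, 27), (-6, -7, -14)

Gauss-Jordan on [A | I]:
R1 <- (1/6)*R1:  [    1  -5/6     1  |   1/6     0     0 ]
R2 <- R2 - (24)*R1:  [  0   3   3  |  -4   1   0 ]
R3 <- R3 - (-6)*R1:  [   0  -12   -8  |    1    0    1 ]
R2 <- (1/3)*R2:  [    0     1     1  |  -4/3   1/3     0 ]
R1 <- R1 - (-5/6)*R2:  [      1       0    11/6  |  -17/18    5/18       0 ]
R3 <- R3 - (-12)*R2:  [   0    0    4  |  -15    4    1 ]
R3 <- (1/4)*R3:  [     0      0      1  |  -15/4      1    1/4 ]
R1 <- R1 - (11/6)*R3:  [      1       0       0  |  427/72   -14/9  -11/24 ]
R2 <- R2 - (1)*R3:  [     0      1      0  |  29/12   -2/3   -1/4 ]
Right block of [I | A^{-1}] is the inverse:
[ 427/72  -14/9  -11/24 ]
[  29/12   -2/3    -1/4 ]
[  -15/4      1     1/4 ]

inverse = [427/72 -14/9 -11/24; 29/12 -2/3 -1/4; -15/4 1 1/4]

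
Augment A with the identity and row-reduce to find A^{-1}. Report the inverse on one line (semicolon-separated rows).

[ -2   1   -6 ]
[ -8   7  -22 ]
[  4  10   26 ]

Gauss-Jordan on [A | I]:
R1 <- (1/-2)*R1:  [    1  -1/2     3  |  -1/2     0     0 ]
R2 <- R2 - (-8)*R1:  [  0   3   2  |  -4   1   0 ]
R3 <- R3 - (4)*R1:  [  0  12  14  |   2   0   1 ]
R2 <- (1/3)*R2:  [    0     1   2/3  |  -4/3   1/3     0 ]
R1 <- R1 - (-1/2)*R2:  [    1     0  10/3  |  -7/6   1/6     0 ]
R3 <- R3 - (12)*R2:  [  0   0   6  |  18  -4   1 ]
R3 <- (1/6)*R3:  [    0     0     1  |     3  -2/3   1/6 ]
R1 <- R1 - (10/3)*R3:  [     1      0      0  |  -67/6  43/18   -5/9 ]
R2 <- R2 - (2/3)*R3:  [     0      1      0  |  -10/3    7/9   -1/9 ]
Right block of [I | A^{-1}] is the inverse:
[ -67/6  43/18  -5/9 ]
[ -10/3    7/9  -1/9 ]
[     3   -2/3   1/6 ]

inverse = [-67/6 43/18 -5/9; -10/3 7/9 -1/9; 3 -2/3 1/6]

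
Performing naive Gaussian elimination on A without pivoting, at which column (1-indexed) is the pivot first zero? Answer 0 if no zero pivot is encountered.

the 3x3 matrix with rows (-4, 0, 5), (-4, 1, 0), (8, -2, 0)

Naive forward elimination:
R2 <- R2 - (1)*R1:  [  0   1  -5 ]
R3 <- R3 - (-2)*R1:  [  0  -2  10 ]
R3 <- R3 - (-2)*R2:  [ 0  0  0 ]
Matrix at this point:
[ -4  0   5 ]
[  0  1  -5 ]
[  0  0   0 ]
Pivot entry (3,3) in the last row is zero and there are no rows below to swap with -> zero pivot in column 3 (A is singular).

first zero-pivot column = 3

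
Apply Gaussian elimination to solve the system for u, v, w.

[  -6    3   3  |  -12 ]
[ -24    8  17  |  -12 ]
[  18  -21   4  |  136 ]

(2, -4, 4)

Forward elimination on [A|b]:
R2 <- R2 - (4)*R1:  [  0  -4   5  36 ]
R3 <- R3 - (-3)*R1:  [   0  -12   13  100 ]
R3 <- R3 - (3)*R2:  [  0   0  -2  -8 ]
Row echelon form:
[ -6   3   3  |  -12 ]
[  0  -4   5  |   36 ]
[  0   0  -2  |   -8 ]
Back-substitution:
w = (-8) / -2 = 4
v = (36 - (5)*(4)) / -4 = -4
u = (-12 - (3)*(-4) - (3)*(4)) / -6 = 2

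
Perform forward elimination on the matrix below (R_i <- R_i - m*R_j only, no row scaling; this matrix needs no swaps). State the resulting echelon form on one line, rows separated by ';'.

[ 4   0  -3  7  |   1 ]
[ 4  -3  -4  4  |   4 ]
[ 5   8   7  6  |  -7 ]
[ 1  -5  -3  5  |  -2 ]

REF = [4 0 -3 7 1; 0 -3 -1 -3 3; 0 0 97/12 -43/4 -1/4; 0 0 0 725/97 -705/97]

Forward elimination:
R2 <- R2 - (1)*R1:  [  0  -3  -1  -3   3 ]
R3 <- R3 - (5/4)*R1:  [     0      8   43/4  -11/4  -33/4 ]
R4 <- R4 - (1/4)*R1:  [    0    -5  -9/4  13/4  -9/4 ]
R3 <- R3 - (-8/3)*R2:  [     0      0  97/12  -43/4   -1/4 ]
R4 <- R4 - (5/3)*R2:  [     0      0  -7/12   33/4  -29/4 ]
R4 <- R4 - (-7/97)*R3:  [       0        0        0   725/97  -705/97 ]
Row echelon form:
[ 4   0     -3       7  |        1 ]
[ 0  -3     -1      -3  |        3 ]
[ 0   0  97/12   -43/4  |     -1/4 ]
[ 0   0      0  725/97  |  -705/97 ]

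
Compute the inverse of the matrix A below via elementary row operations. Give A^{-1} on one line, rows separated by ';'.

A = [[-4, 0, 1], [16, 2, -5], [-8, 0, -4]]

inverse = [-1/6 0 -1/24; 13/6 1/2 -1/12; 1/3 0 -1/6]

Gauss-Jordan on [A | I]:
R1 <- (1/-4)*R1:  [    1     0  -1/4  |  -1/4     0     0 ]
R2 <- R2 - (16)*R1:  [  0   2  -1  |   4   1   0 ]
R3 <- R3 - (-8)*R1:  [  0   0  -6  |  -2   0   1 ]
R2 <- (1/2)*R2:  [    0     1  -1/2  |     2   1/2     0 ]
R3 <- (1/-6)*R3:  [    0     0     1  |   1/3     0  -1/6 ]
R1 <- R1 - (-1/4)*R3:  [     1      0      0  |   -1/6      0  -1/24 ]
R2 <- R2 - (-1/2)*R3:  [     0      1      0  |   13/6    1/2  -1/12 ]
Right block of [I | A^{-1}] is the inverse:
[ -1/6    0  -1/24 ]
[ 13/6  1/2  -1/12 ]
[  1/3    0   -1/6 ]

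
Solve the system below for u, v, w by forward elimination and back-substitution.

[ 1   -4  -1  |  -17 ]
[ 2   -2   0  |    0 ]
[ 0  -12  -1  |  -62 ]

Forward elimination on [A|b]:
R2 <- R2 - (2)*R1:  [  0   6   2  34 ]
R3 <- R3 - (-2)*R2:  [ 0  0  3  6 ]
Row echelon form:
[ 1  -4  -1  |  -17 ]
[ 0   6   2  |   34 ]
[ 0   0   3  |    6 ]
Back-substitution:
w = (6) / 3 = 2
v = (34 - (2)*(2)) / 6 = 5
u = (-17 - (-4)*(5) - (-1)*(2)) / 1 = 5

(5, 5, 2)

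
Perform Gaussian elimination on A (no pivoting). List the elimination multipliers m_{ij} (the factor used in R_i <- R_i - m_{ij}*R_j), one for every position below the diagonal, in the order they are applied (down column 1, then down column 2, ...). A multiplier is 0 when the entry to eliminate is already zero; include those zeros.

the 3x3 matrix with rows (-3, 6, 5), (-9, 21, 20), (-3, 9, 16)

multipliers: 3, 1, 1

Forward elimination:
R2 <- R2 - (3)*R1:  [ 0  3  5 ]
R3 <- R3 - (1)*R1:  [  0   3  11 ]
R3 <- R3 - (1)*R2:  [ 0  0  6 ]
Multipliers (in order of application): m_{21} = 3, m_{31} = 1, m_{32} = 1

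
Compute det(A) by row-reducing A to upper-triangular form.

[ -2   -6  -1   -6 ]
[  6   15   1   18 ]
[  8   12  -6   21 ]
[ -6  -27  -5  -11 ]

det(A) = -12

Forward elimination:
R2 <- R2 - (-3)*R1:  [  0  -3  -2   0 ]
R3 <- R3 - (-4)*R1:  [   0  -12  -10   -3 ]
R4 <- R4 - (3)*R1:  [  0  -9  -2   7 ]
R3 <- R3 - (4)*R2:  [  0   0  -2  -3 ]
R4 <- R4 - (3)*R2:  [ 0  0  4  7 ]
R4 <- R4 - (-2)*R3:  [ 0  0  0  1 ]
Upper-triangular form:
[ -2  -6  -1  -6 ]
[  0  -3  -2   0 ]
[  0   0  -2  -3 ]
[  0   0   0   1 ]
det(A) = (-1)^0 * (-2) * (-3) * (-2) * (1) = -12  (0 row swaps -> sign +1)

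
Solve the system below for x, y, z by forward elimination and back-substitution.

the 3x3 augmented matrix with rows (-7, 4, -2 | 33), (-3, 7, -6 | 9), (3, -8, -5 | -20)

(-5, 0, 1)

Forward elimination on [A|b]:
R2 <- R2 - (3/7)*R1:  [     0   37/7  -36/7  -36/7 ]
R3 <- R3 - (-3/7)*R1:  [     0  -44/7  -41/7  -41/7 ]
R3 <- R3 - (-44/37)*R2:  [       0        0  -443/37  -443/37 ]
Row echelon form:
[ -7     4       -2  |       33 ]
[  0  37/7    -36/7  |    -36/7 ]
[  0     0  -443/37  |  -443/37 ]
Back-substitution:
z = (-443/37) / (-443/37) = 1
y = (-36/7 - (-36/7)*(1)) / (37/7) = 0
x = (33 - (4)*(0) - (-2)*(1)) / -7 = -5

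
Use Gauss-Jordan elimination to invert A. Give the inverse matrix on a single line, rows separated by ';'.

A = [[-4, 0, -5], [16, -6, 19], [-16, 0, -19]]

Gauss-Jordan on [A | I]:
R1 <- (1/-4)*R1:  [    1     0   5/4  |  -1/4     0     0 ]
R2 <- R2 - (16)*R1:  [  0  -6  -1  |   4   1   0 ]
R3 <- R3 - (-16)*R1:  [  0   0   1  |  -4   0   1 ]
R2 <- (1/-6)*R2:  [    0     1   1/6  |  -2/3  -1/6     0 ]
R1 <- R1 - (5/4)*R3:  [    1     0     0  |  19/4     0  -5/4 ]
R2 <- R2 - (1/6)*R3:  [    0     1     0  |     0  -1/6  -1/6 ]
Right block of [I | A^{-1}] is the inverse:
[ 19/4     0  -5/4 ]
[    0  -1/6  -1/6 ]
[   -4     0     1 ]

inverse = [19/4 0 -5/4; 0 -1/6 -1/6; -4 0 1]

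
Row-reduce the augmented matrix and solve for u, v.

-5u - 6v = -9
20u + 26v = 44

Forward elimination on [A|b]:
R2 <- R2 - (-4)*R1:  [ 0  2  8 ]
Row echelon form:
[ -5  -6  |  -9 ]
[  0   2  |   8 ]
Back-substitution:
v = (8) / 2 = 4
u = (-9 - (-6)*(4)) / -5 = -3

(-3, 4)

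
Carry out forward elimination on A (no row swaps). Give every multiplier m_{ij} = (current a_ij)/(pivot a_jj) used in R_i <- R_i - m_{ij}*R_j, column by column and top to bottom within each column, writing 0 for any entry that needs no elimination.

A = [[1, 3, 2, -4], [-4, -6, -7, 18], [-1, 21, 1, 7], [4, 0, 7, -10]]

multipliers: -4, -1, 4, 4, -2, -1

Forward elimination:
R2 <- R2 - (-4)*R1:  [ 0  6  1  2 ]
R3 <- R3 - (-1)*R1:  [  0  24   3   3 ]
R4 <- R4 - (4)*R1:  [   0  -12   -1    6 ]
R3 <- R3 - (4)*R2:  [  0   0  -1  -5 ]
R4 <- R4 - (-2)*R2:  [  0   0   1  10 ]
R4 <- R4 - (-1)*R3:  [ 0  0  0  5 ]
Multipliers (in order of application): m_{21} = -4, m_{31} = -1, m_{41} = 4, m_{32} = 4, m_{42} = -2, m_{43} = -1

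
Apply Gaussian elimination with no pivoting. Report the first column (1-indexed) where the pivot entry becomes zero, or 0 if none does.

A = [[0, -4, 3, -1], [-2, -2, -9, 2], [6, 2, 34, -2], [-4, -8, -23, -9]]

first zero-pivot column = 1

Naive forward elimination:
Pivot entry (1,1) is zero but row 2 has -2 in column 1 -> naive elimination stops; a row interchange (e.g. R1 <-> R2) would be required here.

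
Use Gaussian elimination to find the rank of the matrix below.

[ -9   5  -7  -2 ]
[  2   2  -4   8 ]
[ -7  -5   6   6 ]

Row reduction:
R2 <- R2 - (-2/9)*R1:  [     0   28/9  -50/9   68/9 ]
R3 <- R3 - (7/9)*R1:  [     0  -80/9  103/9   68/9 ]
R3 <- R3 - (-20/7)*R2:  [     0      0  -31/7  204/7 ]
Row echelon form:
[ -9     5     -7     -2 ]
[  0  28/9  -50/9   68/9 ]
[  0     0  -31/7  204/7 ]
Nonzero rows / pivot columns: 3

rank(A) = 3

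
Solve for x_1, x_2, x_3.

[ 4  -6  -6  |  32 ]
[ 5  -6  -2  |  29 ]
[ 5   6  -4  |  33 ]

(5, 0, -2)

Forward elimination on [A|b]:
R2 <- R2 - (5/4)*R1:  [    0   3/2  11/2   -11 ]
R3 <- R3 - (5/4)*R1:  [    0  27/2   7/2    -7 ]
R3 <- R3 - (9)*R2:  [   0    0  -46   92 ]
Row echelon form:
[ 4   -6    -6  |   32 ]
[ 0  3/2  11/2  |  -11 ]
[ 0    0   -46  |   92 ]
Back-substitution:
x_3 = (92) / -46 = -2
x_2 = (-11 - (11/2)*(-2)) / (3/2) = 0
x_1 = (32 - (-6)*(0) - (-6)*(-2)) / 4 = 5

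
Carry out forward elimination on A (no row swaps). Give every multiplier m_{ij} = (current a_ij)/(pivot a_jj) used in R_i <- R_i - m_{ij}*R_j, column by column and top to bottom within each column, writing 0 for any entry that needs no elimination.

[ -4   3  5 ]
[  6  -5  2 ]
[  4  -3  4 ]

multipliers: -3/2, -1, 0

Forward elimination:
R2 <- R2 - (-3/2)*R1:  [    0  -1/2  19/2 ]
R3 <- R3 - (-1)*R1:  [ 0  0  9 ]
R3: entry in column 2 is already 0 -> m_{32} = 0 (no row operation needed)
Multipliers (in order of application): m_{21} = -3/2, m_{31} = -1, m_{32} = 0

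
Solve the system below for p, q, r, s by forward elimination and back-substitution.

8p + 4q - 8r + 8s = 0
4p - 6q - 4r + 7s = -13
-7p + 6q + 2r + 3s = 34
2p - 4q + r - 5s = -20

(-3, 2, -1, 1)

Forward elimination on [A|b]:
R2 <- R2 - (1/2)*R1:  [   0   -8    0    3  -13 ]
R3 <- R3 - (-7/8)*R1:  [    0  19/2    -5    10    34 ]
R4 <- R4 - (1/4)*R1:  [   0   -5    3   -7  -20 ]
R3 <- R3 - (-19/16)*R2:  [      0       0      -5  217/16  297/16 ]
R4 <- R4 - (5/8)*R2:  [     0      0      3  -71/8  -95/8 ]
R4 <- R4 - (-3/5)*R3:  [      0       0       0  -59/80  -59/80 ]
Row echelon form:
[ 8   4  -8       8  |       0 ]
[ 0  -8   0       3  |     -13 ]
[ 0   0  -5  217/16  |  297/16 ]
[ 0   0   0  -59/80  |  -59/80 ]
Back-substitution:
s = (-59/80) / (-59/80) = 1
r = (297/16 - (217/16)*(1)) / -5 = -1
q = (-13 - (3)*(1)) / -8 = 2
p = (0 - (4)*(2) - (-8)*(-1) - (8)*(1)) / 8 = -3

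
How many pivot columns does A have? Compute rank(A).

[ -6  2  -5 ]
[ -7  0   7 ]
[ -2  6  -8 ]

rank(A) = 3

Row reduction:
R2 <- R2 - (7/6)*R1:  [    0  -7/3  77/6 ]
R3 <- R3 - (1/3)*R1:  [     0   16/3  -19/3 ]
R3 <- R3 - (-16/7)*R2:  [  0   0  23 ]
Row echelon form:
[ -6     2    -5 ]
[  0  -7/3  77/6 ]
[  0     0    23 ]
Nonzero rows / pivot columns: 3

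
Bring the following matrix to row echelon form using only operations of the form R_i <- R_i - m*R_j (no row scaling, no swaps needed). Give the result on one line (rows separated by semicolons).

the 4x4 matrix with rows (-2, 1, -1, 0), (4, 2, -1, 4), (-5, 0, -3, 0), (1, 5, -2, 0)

REF = [-2 1 -1 0; 0 4 -3 4; 0 0 -19/8 5/2; 0 0 0 -72/19]

Forward elimination:
R2 <- R2 - (-2)*R1:  [  0   4  -3   4 ]
R3 <- R3 - (5/2)*R1:  [    0  -5/2  -1/2     0 ]
R4 <- R4 - (-1/2)*R1:  [    0  11/2  -5/2     0 ]
R3 <- R3 - (-5/8)*R2:  [     0      0  -19/8    5/2 ]
R4 <- R4 - (11/8)*R2:  [     0      0   13/8  -11/2 ]
R4 <- R4 - (-13/19)*R3:  [      0       0       0  -72/19 ]
Row echelon form:
[ -2  1     -1       0 ]
[  0  4     -3       4 ]
[  0  0  -19/8     5/2 ]
[  0  0      0  -72/19 ]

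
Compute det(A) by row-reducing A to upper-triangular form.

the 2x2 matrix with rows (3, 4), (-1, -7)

det(A) = -17

Forward elimination:
R2 <- R2 - (-1/3)*R1:  [     0  -17/3 ]
Upper-triangular form:
[ 3      4 ]
[ 0  -17/3 ]
det(A) = (-1)^0 * (3) * (-17/3) = -17  (0 row swaps -> sign +1)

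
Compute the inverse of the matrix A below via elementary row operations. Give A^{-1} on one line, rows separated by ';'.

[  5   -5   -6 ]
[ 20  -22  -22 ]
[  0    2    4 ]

Gauss-Jordan on [A | I]:
R1 <- (1/5)*R1:  [    1    -1  -6/5  |   1/5     0     0 ]
R2 <- R2 - (20)*R1:  [  0  -2   2  |  -4   1   0 ]
R2 <- (1/-2)*R2:  [    0     1    -1  |     2  -1/2     0 ]
R1 <- R1 - (-1)*R2:  [     1      0  -11/5  |   11/5   -1/2      0 ]
R3 <- R3 - (2)*R2:  [  0   0   6  |  -4   1   1 ]
R3 <- (1/6)*R3:  [    0     0     1  |  -2/3   1/6   1/6 ]
R1 <- R1 - (-11/5)*R3:  [     1      0      0  |  11/15  -2/15  11/30 ]
R2 <- R2 - (-1)*R3:  [    0     1     0  |   4/3  -1/3   1/6 ]
Right block of [I | A^{-1}] is the inverse:
[ 11/15  -2/15  11/30 ]
[   4/3   -1/3    1/6 ]
[  -2/3    1/6    1/6 ]

inverse = [11/15 -2/15 11/30; 4/3 -1/3 1/6; -2/3 1/6 1/6]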